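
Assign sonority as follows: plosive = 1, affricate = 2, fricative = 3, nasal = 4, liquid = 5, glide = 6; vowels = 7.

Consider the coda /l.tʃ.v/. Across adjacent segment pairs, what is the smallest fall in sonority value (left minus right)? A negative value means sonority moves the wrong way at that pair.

-1

/l/ — liquid, sonority 5.
/tʃ/ — affricate, sonority 2.
/v/ — fricative, sonority 3.
/l/→/tʃ/: change +3.
/tʃ/→/v/: change -1.
Minimum = -1.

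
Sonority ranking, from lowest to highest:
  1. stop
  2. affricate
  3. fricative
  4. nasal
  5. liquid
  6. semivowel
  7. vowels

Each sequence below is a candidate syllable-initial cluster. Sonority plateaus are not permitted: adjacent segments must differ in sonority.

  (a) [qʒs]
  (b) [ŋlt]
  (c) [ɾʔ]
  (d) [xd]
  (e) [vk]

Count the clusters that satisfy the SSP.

0

(a) sonority 1-3-3: ill-formed.
(b) sonority 4-5-1: ill-formed.
(c) sonority 5-1: ill-formed.
(d) sonority 3-1: ill-formed.
(e) sonority 3-1: ill-formed.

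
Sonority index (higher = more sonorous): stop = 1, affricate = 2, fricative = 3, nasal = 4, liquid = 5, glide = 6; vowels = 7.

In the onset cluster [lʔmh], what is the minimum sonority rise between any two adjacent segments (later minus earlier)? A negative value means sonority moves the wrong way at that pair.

-4

/l/ is a liquid (sonority 5).
/ʔ/ is a stop (sonority 1).
/m/ is a nasal (sonority 4).
/h/ is a fricative (sonority 3).
/l/→/ʔ/: change -4.
/ʔ/→/m/: change +3.
/m/→/h/: change -1.
Minimum = -4.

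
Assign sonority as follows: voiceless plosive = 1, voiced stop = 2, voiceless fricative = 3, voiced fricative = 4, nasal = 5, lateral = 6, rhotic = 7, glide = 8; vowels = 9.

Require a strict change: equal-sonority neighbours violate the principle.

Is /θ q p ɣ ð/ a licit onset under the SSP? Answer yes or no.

no

/θ/ — voiceless fricative, sonority 3.
/q/ — voiceless plosive, sonority 1.
/p/ — voiceless plosive, sonority 1.
/ɣ/ — voiced fricative, sonority 4.
/ð/ — voiced fricative, sonority 4.
The profile is 3-1-1-4-4. Between /θ/ (3) and /q/ (1) sonority does not rise, so the cluster violates the SSP.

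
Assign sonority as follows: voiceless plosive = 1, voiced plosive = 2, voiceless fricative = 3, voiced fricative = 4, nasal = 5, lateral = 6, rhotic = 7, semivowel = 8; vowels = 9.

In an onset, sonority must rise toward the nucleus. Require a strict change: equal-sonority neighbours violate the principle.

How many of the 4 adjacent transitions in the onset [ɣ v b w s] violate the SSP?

3

/ɣ/ is a voiced fricative (sonority 4).
/v/ is a voiced fricative (sonority 4).
/b/ is a voiced plosive (sonority 2).
/w/ is a semivowel (sonority 8).
/s/ is a voiceless fricative (sonority 3).
/ɣ/→/v/: 4→4 (plateau) — violation.
/v/→/b/: 4→2 (does not rise) — violation.
/b/→/w/: 2→8 (rises) — ok.
/w/→/s/: 8→3 (does not rise) — violation.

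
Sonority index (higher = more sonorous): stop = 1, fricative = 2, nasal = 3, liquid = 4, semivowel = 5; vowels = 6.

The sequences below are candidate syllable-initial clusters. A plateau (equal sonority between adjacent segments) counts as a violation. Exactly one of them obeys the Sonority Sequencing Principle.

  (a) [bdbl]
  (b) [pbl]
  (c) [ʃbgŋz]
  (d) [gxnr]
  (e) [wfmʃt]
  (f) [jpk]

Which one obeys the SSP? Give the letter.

(a) 1-1-1-4 → violates
(b) 1-1-4 → violates
(c) 2-1-1-3-2 → violates
(d) 1-2-3-4 → obeys
(e) 5-2-3-2-1 → violates
(f) 5-1-1 → violates

d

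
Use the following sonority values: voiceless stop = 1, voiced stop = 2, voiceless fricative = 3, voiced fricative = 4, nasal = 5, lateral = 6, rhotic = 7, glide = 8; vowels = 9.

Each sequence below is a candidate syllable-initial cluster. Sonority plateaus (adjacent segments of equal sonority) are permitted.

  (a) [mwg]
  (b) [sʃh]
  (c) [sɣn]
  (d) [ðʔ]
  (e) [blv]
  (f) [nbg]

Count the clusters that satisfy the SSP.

(a) [mwg]: profile 5-8-2 — violates.
(b) [sʃh]: profile 3-3-3 — obeys.
(c) [sɣn]: profile 3-4-5 — obeys.
(d) [ðʔ]: profile 4-1 — violates.
(e) [blv]: profile 2-6-4 — violates.
(f) [nbg]: profile 5-2-2 — violates.

2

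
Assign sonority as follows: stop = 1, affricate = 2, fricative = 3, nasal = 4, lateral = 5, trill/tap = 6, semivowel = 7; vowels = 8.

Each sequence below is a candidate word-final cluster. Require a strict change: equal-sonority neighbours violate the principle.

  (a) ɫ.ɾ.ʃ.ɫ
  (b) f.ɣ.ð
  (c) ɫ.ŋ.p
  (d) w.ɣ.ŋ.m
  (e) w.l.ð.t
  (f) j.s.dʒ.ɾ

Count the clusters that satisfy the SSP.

2

(a) ɫ.ɾ.ʃ.ɫ: profile 5-6-3-5 — violates.
(b) f.ɣ.ð: profile 3-3-3 — violates.
(c) ɫ.ŋ.p: profile 5-4-1 — obeys.
(d) w.ɣ.ŋ.m: profile 7-3-4-4 — violates.
(e) w.l.ð.t: profile 7-5-3-1 — obeys.
(f) j.s.dʒ.ɾ: profile 7-3-2-6 — violates.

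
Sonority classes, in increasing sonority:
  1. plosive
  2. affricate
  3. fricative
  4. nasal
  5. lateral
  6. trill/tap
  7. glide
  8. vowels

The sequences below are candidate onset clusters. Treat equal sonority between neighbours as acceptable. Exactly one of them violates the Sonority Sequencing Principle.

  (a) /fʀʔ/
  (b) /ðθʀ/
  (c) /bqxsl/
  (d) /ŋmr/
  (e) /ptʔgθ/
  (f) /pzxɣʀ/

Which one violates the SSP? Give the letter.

(a) 3-6-1 → violates
(b) 3-3-6 → obeys
(c) 1-1-3-3-5 → obeys
(d) 4-4-6 → obeys
(e) 1-1-1-1-3 → obeys
(f) 1-3-3-3-6 → obeys

a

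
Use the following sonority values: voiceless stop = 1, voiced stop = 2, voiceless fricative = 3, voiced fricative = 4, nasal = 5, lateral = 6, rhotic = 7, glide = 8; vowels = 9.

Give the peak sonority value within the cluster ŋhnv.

/ŋ/ — nasal, sonority 5.
/h/ — voiceless fricative, sonority 3.
/n/ — nasal, sonority 5.
/v/ — voiced fricative, sonority 4.
The maximum is 5.

5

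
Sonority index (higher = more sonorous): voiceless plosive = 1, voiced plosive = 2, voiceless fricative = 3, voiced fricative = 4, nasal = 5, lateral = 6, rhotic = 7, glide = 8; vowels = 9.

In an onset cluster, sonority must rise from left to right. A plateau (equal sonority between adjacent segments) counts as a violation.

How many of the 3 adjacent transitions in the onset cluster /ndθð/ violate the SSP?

/n/: nasal = 5.
/d/: voiced plosive = 2.
/θ/: voiceless fricative = 3.
/ð/: voiced fricative = 4.
/n/→/d/: 5→2 (does not rise) — violation.
/d/→/θ/: 2→3 (rises) — ok.
/θ/→/ð/: 3→4 (rises) — ok.

1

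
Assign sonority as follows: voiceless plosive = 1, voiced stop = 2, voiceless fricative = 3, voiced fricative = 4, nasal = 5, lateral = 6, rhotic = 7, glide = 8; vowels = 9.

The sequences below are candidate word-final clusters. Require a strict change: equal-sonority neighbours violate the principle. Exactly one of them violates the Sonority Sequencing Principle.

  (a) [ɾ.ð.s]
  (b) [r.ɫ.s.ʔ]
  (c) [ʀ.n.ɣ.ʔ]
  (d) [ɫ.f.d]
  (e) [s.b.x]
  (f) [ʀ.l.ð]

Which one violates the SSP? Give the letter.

e

(a) sonority 7-4-3: well-formed.
(b) sonority 7-6-3-1: well-formed.
(c) sonority 7-5-4-1: well-formed.
(d) sonority 6-3-2: well-formed.
(e) sonority 3-2-3: ill-formed.
(f) sonority 7-6-4: well-formed.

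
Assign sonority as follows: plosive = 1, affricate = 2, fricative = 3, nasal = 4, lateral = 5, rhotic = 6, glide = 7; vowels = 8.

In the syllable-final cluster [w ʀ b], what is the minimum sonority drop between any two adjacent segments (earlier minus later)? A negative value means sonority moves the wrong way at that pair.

/w/ is a glide (sonority 7).
/ʀ/ is a rhotic (sonority 6).
/b/ is a plosive (sonority 1).
/w/→/ʀ/: change +1.
/ʀ/→/b/: change +5.
Minimum = 1.

1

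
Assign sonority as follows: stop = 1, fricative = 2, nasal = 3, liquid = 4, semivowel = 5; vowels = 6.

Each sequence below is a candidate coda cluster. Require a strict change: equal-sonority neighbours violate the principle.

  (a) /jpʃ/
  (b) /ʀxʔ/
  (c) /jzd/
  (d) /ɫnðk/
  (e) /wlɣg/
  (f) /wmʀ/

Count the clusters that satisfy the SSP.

4

(a) sonority 5-1-2: ill-formed.
(b) sonority 4-2-1: well-formed.
(c) sonority 5-2-1: well-formed.
(d) sonority 4-3-2-1: well-formed.
(e) sonority 5-4-2-1: well-formed.
(f) sonority 5-3-4: ill-formed.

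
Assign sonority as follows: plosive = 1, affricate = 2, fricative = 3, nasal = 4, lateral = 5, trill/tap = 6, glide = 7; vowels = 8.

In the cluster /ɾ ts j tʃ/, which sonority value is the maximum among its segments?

7

/ɾ/ — trill/tap, sonority 6.
/ts/ — affricate, sonority 2.
/j/ — glide, sonority 7.
/tʃ/ — affricate, sonority 2.
The maximum is 7.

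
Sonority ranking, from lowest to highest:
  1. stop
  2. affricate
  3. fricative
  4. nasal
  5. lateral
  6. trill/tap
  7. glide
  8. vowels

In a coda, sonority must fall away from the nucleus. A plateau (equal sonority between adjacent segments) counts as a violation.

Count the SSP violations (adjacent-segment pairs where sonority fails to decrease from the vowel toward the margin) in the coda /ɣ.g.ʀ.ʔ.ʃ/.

2

/ɣ/ — fricative, sonority 3.
/g/ — stop, sonority 1.
/ʀ/ — trill/tap, sonority 6.
/ʔ/ — stop, sonority 1.
/ʃ/ — fricative, sonority 3.
/ɣ/→/g/: 3→1 (falls) — ok.
/g/→/ʀ/: 1→6 (does not fall) — violation.
/ʀ/→/ʔ/: 6→1 (falls) — ok.
/ʔ/→/ʃ/: 1→3 (does not fall) — violation.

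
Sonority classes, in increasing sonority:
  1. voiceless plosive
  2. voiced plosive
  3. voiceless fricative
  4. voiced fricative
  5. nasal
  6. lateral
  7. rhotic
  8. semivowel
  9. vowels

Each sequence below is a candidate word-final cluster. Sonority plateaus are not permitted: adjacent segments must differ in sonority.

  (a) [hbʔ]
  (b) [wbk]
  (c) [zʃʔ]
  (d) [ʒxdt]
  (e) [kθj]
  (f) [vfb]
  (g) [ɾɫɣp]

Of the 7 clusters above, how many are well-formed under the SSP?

(a) 3-2-1 → obeys
(b) 8-2-1 → obeys
(c) 4-3-1 → obeys
(d) 4-3-2-1 → obeys
(e) 1-3-8 → violates
(f) 4-3-2 → obeys
(g) 7-6-4-1 → obeys

6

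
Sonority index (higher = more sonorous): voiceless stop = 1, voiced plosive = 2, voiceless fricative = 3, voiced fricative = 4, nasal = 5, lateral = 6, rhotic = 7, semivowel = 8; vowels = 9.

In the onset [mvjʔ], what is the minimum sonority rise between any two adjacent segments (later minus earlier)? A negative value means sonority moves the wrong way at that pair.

-7

/m/ is a nasal (sonority 5).
/v/ is a voiced fricative (sonority 4).
/j/ is a semivowel (sonority 8).
/ʔ/ is a voiceless stop (sonority 1).
/m/→/v/: change -1.
/v/→/j/: change +4.
/j/→/ʔ/: change -7.
Minimum = -7.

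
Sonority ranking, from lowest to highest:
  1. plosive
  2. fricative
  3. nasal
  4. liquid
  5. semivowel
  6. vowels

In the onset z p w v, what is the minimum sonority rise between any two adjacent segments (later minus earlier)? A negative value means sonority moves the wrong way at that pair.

/z/ — fricative, sonority 2.
/p/ — plosive, sonority 1.
/w/ — semivowel, sonority 5.
/v/ — fricative, sonority 2.
/z/→/p/: change -1.
/p/→/w/: change +4.
/w/→/v/: change -3.
Minimum = -3.

-3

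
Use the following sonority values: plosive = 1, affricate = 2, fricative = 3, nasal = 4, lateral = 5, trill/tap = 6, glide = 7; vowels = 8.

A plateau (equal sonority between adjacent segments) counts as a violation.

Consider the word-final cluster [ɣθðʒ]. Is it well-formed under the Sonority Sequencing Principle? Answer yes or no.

/ɣ/ is a fricative (sonority 3).
/θ/ is a fricative (sonority 3).
/ð/ is a fricative (sonority 3).
/ʒ/ is a fricative (sonority 3).
The profile is 3-3-3-3. Between /ɣ/ (3) and /θ/ (3) sonority does not fall, so the cluster violates the SSP.

no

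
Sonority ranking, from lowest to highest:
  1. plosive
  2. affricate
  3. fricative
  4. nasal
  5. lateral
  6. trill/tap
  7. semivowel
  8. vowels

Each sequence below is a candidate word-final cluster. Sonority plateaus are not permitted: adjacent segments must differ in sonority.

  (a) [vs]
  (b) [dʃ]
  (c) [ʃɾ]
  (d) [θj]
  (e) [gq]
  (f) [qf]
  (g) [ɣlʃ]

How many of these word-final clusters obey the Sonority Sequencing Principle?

0

(a) sonority 3-3: ill-formed.
(b) sonority 1-3: ill-formed.
(c) sonority 3-6: ill-formed.
(d) sonority 3-7: ill-formed.
(e) sonority 1-1: ill-formed.
(f) sonority 1-3: ill-formed.
(g) sonority 3-5-3: ill-formed.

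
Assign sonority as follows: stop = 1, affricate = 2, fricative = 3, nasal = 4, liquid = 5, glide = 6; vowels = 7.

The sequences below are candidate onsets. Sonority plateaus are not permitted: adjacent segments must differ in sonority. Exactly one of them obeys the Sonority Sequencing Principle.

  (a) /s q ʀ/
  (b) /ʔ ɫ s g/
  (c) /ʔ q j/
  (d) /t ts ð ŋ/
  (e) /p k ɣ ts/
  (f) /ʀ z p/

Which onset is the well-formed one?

d

(a) /s q ʀ/: profile 3-1-5 — violates.
(b) /ʔ ɫ s g/: profile 1-5-3-1 — violates.
(c) /ʔ q j/: profile 1-1-6 — violates.
(d) /t ts ð ŋ/: profile 1-2-3-4 — obeys.
(e) /p k ɣ ts/: profile 1-1-3-2 — violates.
(f) /ʀ z p/: profile 5-3-1 — violates.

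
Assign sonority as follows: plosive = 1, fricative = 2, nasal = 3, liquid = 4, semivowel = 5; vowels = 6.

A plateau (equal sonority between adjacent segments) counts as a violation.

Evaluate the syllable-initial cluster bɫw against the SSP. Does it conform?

yes

/b/: plosive = 1.
/ɫ/: liquid = 4.
/w/: semivowel = 5.
The profile 1-4-5 strictly rises, so the syllable-initial cluster satisfies the SSP.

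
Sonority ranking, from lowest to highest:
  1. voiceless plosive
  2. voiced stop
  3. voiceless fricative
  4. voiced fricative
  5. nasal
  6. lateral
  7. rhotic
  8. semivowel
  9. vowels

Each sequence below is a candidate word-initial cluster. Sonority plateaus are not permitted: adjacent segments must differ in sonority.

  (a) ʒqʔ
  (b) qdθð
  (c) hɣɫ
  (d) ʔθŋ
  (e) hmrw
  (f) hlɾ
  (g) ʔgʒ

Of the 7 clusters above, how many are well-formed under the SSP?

6

(a) ʒqʔ: profile 4-1-1 — violates.
(b) qdθð: profile 1-2-3-4 — obeys.
(c) hɣɫ: profile 3-4-6 — obeys.
(d) ʔθŋ: profile 1-3-5 — obeys.
(e) hmrw: profile 3-5-7-8 — obeys.
(f) hlɾ: profile 3-6-7 — obeys.
(g) ʔgʒ: profile 1-2-4 — obeys.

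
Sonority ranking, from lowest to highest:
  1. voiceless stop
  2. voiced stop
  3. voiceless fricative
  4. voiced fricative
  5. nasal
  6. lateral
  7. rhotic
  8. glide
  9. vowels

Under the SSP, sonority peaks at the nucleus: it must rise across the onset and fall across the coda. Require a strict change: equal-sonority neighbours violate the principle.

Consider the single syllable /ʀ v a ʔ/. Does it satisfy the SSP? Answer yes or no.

Onset: /ʀ/ is a rhotic (sonority 7), /v/ is a voiced fricative (sonority 4); then the nucleus /a/ (sonority 9).
Onset profile 7-4-9 — does not strictly rise throughout.
Coda: /ʔ/ is a voiceless stop (sonority 1).
Coda profile 9-1 — falls from the nucleus.

no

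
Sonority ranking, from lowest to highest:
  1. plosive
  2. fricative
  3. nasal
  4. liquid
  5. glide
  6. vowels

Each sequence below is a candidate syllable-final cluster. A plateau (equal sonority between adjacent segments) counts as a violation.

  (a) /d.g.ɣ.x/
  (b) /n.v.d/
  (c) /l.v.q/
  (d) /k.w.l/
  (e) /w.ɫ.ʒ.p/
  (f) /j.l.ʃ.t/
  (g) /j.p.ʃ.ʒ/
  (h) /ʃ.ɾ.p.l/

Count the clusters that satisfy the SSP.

4

(a) 1-1-2-2 → violates
(b) 3-2-1 → obeys
(c) 4-2-1 → obeys
(d) 1-5-4 → violates
(e) 5-4-2-1 → obeys
(f) 5-4-2-1 → obeys
(g) 5-1-2-2 → violates
(h) 2-4-1-4 → violates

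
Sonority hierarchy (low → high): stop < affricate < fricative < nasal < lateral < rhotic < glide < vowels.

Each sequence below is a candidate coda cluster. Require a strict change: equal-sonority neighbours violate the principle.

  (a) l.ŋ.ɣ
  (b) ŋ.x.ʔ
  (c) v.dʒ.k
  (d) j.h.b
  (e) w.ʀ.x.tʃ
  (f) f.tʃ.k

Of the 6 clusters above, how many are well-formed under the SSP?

(a) 5-4-3 → obeys
(b) 4-3-1 → obeys
(c) 3-2-1 → obeys
(d) 7-3-1 → obeys
(e) 7-6-3-2 → obeys
(f) 3-2-1 → obeys

6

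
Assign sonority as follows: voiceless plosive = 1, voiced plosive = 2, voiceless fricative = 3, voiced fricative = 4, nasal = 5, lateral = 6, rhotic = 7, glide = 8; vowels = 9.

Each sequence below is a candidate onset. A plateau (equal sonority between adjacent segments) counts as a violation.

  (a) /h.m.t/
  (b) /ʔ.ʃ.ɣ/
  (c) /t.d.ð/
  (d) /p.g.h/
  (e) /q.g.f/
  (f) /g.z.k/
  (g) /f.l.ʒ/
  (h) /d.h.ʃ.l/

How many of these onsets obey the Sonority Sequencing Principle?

(a) /h.m.t/: profile 3-5-1 — violates.
(b) /ʔ.ʃ.ɣ/: profile 1-3-4 — obeys.
(c) /t.d.ð/: profile 1-2-4 — obeys.
(d) /p.g.h/: profile 1-2-3 — obeys.
(e) /q.g.f/: profile 1-2-3 — obeys.
(f) /g.z.k/: profile 2-4-1 — violates.
(g) /f.l.ʒ/: profile 3-6-4 — violates.
(h) /d.h.ʃ.l/: profile 2-3-3-6 — violates.

4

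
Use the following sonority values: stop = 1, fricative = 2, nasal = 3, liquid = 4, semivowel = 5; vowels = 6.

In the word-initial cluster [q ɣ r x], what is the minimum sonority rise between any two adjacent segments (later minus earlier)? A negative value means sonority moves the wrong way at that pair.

/q/ — stop, sonority 1.
/ɣ/ — fricative, sonority 2.
/r/ — liquid, sonority 4.
/x/ — fricative, sonority 2.
/q/→/ɣ/: change +1.
/ɣ/→/r/: change +2.
/r/→/x/: change -2.
Minimum = -2.

-2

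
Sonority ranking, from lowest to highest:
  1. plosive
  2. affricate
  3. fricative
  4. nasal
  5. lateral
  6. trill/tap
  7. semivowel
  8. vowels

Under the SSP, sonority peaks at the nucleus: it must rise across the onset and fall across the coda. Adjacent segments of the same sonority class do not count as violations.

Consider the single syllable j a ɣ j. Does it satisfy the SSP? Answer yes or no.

Onset: /j/ is a semivowel (sonority 7); then the nucleus /a/ (sonority 8).
Onset profile 7-8 — rises to the nucleus.
Coda: /ɣ/ is a fricative (sonority 3), /j/ is a semivowel (sonority 7).
Coda profile 8-3-7 — does not fall throughout.

no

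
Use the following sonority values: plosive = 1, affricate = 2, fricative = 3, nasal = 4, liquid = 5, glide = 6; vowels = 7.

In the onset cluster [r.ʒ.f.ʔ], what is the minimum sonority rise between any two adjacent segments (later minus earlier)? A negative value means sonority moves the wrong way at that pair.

/r/: liquid = 5.
/ʒ/: fricative = 3.
/f/: fricative = 3.
/ʔ/: plosive = 1.
/r/→/ʒ/: change -2.
/ʒ/→/f/: change +0.
/f/→/ʔ/: change -2.
Minimum = -2.

-2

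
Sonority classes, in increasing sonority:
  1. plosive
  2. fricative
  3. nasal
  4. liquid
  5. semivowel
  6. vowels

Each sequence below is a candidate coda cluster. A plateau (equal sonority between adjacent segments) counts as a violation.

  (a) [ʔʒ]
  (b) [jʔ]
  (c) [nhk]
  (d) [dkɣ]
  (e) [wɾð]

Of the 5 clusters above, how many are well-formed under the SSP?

3

(a) sonority 1-2: ill-formed.
(b) sonority 5-1: well-formed.
(c) sonority 3-2-1: well-formed.
(d) sonority 1-1-2: ill-formed.
(e) sonority 5-4-2: well-formed.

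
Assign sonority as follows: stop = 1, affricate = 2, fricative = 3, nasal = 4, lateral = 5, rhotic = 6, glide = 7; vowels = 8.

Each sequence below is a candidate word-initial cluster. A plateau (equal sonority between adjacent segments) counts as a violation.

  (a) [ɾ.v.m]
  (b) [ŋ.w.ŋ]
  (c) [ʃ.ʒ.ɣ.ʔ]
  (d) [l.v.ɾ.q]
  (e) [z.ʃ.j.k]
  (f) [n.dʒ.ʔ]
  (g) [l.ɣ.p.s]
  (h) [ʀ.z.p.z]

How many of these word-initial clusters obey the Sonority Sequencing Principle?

0

(a) 6-3-4 → violates
(b) 4-7-4 → violates
(c) 3-3-3-1 → violates
(d) 5-3-6-1 → violates
(e) 3-3-7-1 → violates
(f) 4-2-1 → violates
(g) 5-3-1-3 → violates
(h) 6-3-1-3 → violates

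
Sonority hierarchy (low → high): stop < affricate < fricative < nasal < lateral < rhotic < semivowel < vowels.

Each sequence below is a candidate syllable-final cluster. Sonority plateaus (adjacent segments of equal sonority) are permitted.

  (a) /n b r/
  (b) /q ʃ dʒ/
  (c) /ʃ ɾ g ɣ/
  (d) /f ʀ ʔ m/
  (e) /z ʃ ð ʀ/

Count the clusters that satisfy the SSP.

0

(a) sonority 4-1-6: ill-formed.
(b) sonority 1-3-2: ill-formed.
(c) sonority 3-6-1-3: ill-formed.
(d) sonority 3-6-1-4: ill-formed.
(e) sonority 3-3-3-6: ill-formed.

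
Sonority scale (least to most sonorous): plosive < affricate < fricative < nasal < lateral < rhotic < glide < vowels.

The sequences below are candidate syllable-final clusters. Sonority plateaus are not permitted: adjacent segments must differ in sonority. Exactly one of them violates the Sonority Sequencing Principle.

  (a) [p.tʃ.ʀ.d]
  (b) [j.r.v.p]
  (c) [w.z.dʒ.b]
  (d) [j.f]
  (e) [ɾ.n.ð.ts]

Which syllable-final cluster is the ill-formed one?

a

(a) sonority 1-2-6-1: ill-formed.
(b) sonority 7-6-3-1: well-formed.
(c) sonority 7-3-2-1: well-formed.
(d) sonority 7-3: well-formed.
(e) sonority 6-4-3-2: well-formed.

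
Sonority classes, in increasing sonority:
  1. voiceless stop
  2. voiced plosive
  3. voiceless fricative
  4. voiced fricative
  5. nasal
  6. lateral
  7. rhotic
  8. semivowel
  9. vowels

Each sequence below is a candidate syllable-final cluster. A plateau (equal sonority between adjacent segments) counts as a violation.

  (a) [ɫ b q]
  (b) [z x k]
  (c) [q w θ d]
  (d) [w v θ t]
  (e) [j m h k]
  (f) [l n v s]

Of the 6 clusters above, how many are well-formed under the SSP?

(a) sonority 6-2-1: well-formed.
(b) sonority 4-3-1: well-formed.
(c) sonority 1-8-3-2: ill-formed.
(d) sonority 8-4-3-1: well-formed.
(e) sonority 8-5-3-1: well-formed.
(f) sonority 6-5-4-3: well-formed.

5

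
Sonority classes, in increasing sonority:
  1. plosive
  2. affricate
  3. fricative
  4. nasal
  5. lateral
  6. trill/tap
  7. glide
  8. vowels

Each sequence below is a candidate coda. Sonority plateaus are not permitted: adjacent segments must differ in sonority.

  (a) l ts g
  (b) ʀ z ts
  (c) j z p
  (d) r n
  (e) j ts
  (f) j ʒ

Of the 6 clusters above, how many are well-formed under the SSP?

(a) sonority 5-2-1: well-formed.
(b) sonority 6-3-2: well-formed.
(c) sonority 7-3-1: well-formed.
(d) sonority 6-4: well-formed.
(e) sonority 7-2: well-formed.
(f) sonority 7-3: well-formed.

6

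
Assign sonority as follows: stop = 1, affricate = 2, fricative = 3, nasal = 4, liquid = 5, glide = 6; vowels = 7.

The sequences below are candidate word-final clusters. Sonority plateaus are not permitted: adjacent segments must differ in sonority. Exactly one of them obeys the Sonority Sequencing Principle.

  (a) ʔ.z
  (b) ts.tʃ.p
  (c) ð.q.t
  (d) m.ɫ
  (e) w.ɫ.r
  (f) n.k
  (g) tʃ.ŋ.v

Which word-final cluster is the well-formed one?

(a) ʔ.z: profile 1-3 — violates.
(b) ts.tʃ.p: profile 2-2-1 — violates.
(c) ð.q.t: profile 3-1-1 — violates.
(d) m.ɫ: profile 4-5 — violates.
(e) w.ɫ.r: profile 6-5-5 — violates.
(f) n.k: profile 4-1 — obeys.
(g) tʃ.ŋ.v: profile 2-4-3 — violates.

f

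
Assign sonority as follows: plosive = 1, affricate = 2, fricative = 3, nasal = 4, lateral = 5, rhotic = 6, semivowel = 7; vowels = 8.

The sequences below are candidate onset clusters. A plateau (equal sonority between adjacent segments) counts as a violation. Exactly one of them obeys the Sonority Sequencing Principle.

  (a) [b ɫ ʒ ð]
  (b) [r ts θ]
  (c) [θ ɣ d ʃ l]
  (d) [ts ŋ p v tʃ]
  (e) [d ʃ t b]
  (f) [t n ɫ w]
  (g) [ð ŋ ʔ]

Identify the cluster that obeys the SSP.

f

(a) sonority 1-5-3-3: ill-formed.
(b) sonority 6-2-3: ill-formed.
(c) sonority 3-3-1-3-5: ill-formed.
(d) sonority 2-4-1-3-2: ill-formed.
(e) sonority 1-3-1-1: ill-formed.
(f) sonority 1-4-5-7: well-formed.
(g) sonority 3-4-1: ill-formed.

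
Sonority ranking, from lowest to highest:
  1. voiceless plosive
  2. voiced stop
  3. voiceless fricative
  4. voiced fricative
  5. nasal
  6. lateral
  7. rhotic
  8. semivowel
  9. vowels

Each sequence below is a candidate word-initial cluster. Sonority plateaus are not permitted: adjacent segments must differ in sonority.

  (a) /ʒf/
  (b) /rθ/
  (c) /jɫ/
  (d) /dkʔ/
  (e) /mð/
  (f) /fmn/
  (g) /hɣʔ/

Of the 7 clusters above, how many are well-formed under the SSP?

(a) 4-3 → violates
(b) 7-3 → violates
(c) 8-6 → violates
(d) 2-1-1 → violates
(e) 5-4 → violates
(f) 3-5-5 → violates
(g) 3-4-1 → violates

0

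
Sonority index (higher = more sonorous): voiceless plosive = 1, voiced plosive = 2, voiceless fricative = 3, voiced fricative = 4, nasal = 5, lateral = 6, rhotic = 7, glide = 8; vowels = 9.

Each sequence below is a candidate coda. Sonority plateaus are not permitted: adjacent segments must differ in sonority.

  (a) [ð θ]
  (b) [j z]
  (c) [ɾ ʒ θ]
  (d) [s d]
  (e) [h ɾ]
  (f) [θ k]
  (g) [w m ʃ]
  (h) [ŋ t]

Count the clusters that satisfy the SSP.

(a) 4-3 → obeys
(b) 8-4 → obeys
(c) 7-4-3 → obeys
(d) 3-2 → obeys
(e) 3-7 → violates
(f) 3-1 → obeys
(g) 8-5-3 → obeys
(h) 5-1 → obeys

7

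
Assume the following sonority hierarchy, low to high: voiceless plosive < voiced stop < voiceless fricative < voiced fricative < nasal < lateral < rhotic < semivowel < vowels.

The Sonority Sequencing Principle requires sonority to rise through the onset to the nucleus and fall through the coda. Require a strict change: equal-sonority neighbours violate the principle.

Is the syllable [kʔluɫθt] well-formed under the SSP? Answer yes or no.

no

Onset: /k/ is a voiceless plosive (sonority 1), /ʔ/ is a voiceless plosive (sonority 1), /l/ is a lateral (sonority 6); then the nucleus /u/ (sonority 9).
Onset profile 1-1-6-9 — does not strictly rise throughout.
Coda: /ɫ/ is a lateral (sonority 6), /θ/ is a voiceless fricative (sonority 3), /t/ is a voiceless plosive (sonority 1).
Coda profile 9-6-3-1 — falls from the nucleus.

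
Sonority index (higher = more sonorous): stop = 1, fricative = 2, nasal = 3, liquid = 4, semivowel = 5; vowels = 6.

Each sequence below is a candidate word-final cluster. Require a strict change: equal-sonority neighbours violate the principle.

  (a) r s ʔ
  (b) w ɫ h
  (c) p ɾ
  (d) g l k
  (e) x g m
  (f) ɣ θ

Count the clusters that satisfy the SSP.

2

(a) 4-2-1 → obeys
(b) 5-4-2 → obeys
(c) 1-4 → violates
(d) 1-4-1 → violates
(e) 2-1-3 → violates
(f) 2-2 → violates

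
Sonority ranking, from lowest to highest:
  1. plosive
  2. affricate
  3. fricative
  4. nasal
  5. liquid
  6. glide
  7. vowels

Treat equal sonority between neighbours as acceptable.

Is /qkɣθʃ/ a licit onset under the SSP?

yes

/q/ is a plosive (sonority 1).
/k/ is a plosive (sonority 1).
/ɣ/ is a fricative (sonority 3).
/θ/ is a fricative (sonority 3).
/ʃ/ is a fricative (sonority 3).
The profile 1-1-3-3-3 is non-decreasing (plateaus allowed), so the onset satisfies the SSP.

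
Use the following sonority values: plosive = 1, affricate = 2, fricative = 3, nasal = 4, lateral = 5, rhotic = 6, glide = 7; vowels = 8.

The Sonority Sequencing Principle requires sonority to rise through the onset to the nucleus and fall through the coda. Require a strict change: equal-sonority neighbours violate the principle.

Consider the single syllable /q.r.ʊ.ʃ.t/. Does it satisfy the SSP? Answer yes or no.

yes

Onset: /q/ is a plosive (sonority 1), /r/ is a rhotic (sonority 6); then the nucleus /ʊ/ (sonority 8).
Onset profile 1-6-8 — rises to the nucleus.
Coda: /ʃ/ is a fricative (sonority 3), /t/ is a plosive (sonority 1).
Coda profile 8-3-1 — falls from the nucleus.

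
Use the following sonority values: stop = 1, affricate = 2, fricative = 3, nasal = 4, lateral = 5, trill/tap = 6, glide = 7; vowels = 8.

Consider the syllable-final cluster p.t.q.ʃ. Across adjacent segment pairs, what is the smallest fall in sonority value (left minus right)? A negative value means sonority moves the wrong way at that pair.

/p/ is a stop (sonority 1).
/t/ is a stop (sonority 1).
/q/ is a stop (sonority 1).
/ʃ/ is a fricative (sonority 3).
/p/→/t/: change +0.
/t/→/q/: change +0.
/q/→/ʃ/: change -2.
Minimum = -2.

-2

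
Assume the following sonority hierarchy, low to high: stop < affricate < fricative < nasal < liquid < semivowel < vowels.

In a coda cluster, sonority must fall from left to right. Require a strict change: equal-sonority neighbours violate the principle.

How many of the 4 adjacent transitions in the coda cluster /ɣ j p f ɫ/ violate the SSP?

/ɣ/: fricative = 3.
/j/: semivowel = 6.
/p/: stop = 1.
/f/: fricative = 3.
/ɫ/: liquid = 5.
/ɣ/→/j/: 3→6 (does not fall) — violation.
/j/→/p/: 6→1 (falls) — ok.
/p/→/f/: 1→3 (does not fall) — violation.
/f/→/ɫ/: 3→5 (does not fall) — violation.

3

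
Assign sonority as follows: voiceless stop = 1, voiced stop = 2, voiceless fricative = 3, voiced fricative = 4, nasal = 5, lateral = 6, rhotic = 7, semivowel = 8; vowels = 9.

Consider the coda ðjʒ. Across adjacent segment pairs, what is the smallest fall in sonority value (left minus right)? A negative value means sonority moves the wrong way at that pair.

/ð/: voiced fricative = 4.
/j/: semivowel = 8.
/ʒ/: voiced fricative = 4.
/ð/→/j/: change -4.
/j/→/ʒ/: change +4.
Minimum = -4.

-4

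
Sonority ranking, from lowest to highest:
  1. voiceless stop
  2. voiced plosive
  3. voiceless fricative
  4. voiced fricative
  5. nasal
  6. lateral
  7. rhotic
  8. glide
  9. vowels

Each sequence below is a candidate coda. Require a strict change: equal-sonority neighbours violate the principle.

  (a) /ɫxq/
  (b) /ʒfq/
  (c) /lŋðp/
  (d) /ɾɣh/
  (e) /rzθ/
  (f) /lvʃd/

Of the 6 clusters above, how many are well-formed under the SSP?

6

(a) sonority 6-3-1: well-formed.
(b) sonority 4-3-1: well-formed.
(c) sonority 6-5-4-1: well-formed.
(d) sonority 7-4-3: well-formed.
(e) sonority 7-4-3: well-formed.
(f) sonority 6-4-3-2: well-formed.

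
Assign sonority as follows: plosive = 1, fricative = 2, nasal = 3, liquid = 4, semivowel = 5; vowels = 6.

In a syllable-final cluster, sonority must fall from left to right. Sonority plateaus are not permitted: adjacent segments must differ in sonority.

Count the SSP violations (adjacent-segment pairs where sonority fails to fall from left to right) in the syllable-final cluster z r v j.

/z/ is a fricative (sonority 2).
/r/ is a liquid (sonority 4).
/v/ is a fricative (sonority 2).
/j/ is a semivowel (sonority 5).
/z/→/r/: 2→4 (does not fall) — violation.
/r/→/v/: 4→2 (falls) — ok.
/v/→/j/: 2→5 (does not fall) — violation.

2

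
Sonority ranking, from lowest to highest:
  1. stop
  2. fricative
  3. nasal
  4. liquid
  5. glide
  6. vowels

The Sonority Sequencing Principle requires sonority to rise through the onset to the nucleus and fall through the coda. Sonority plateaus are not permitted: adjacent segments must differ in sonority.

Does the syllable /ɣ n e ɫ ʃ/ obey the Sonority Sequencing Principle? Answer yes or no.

Onset: /ɣ/ is a fricative (sonority 2), /n/ is a nasal (sonority 3); then the nucleus /e/ (sonority 6).
Onset profile 2-3-6 — rises to the nucleus.
Coda: /ɫ/ is a liquid (sonority 4), /ʃ/ is a fricative (sonority 2).
Coda profile 6-4-2 — falls from the nucleus.

yes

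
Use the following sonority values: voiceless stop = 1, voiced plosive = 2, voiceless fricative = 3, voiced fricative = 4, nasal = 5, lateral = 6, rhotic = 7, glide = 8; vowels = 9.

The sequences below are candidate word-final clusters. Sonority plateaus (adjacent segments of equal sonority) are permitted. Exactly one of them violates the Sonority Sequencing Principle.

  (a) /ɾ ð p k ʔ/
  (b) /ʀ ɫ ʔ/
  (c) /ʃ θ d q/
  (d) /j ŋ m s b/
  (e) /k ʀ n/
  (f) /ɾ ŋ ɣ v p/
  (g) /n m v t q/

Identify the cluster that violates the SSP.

e

(a) /ɾ ð p k ʔ/: profile 7-4-1-1-1 — obeys.
(b) /ʀ ɫ ʔ/: profile 7-6-1 — obeys.
(c) /ʃ θ d q/: profile 3-3-2-1 — obeys.
(d) /j ŋ m s b/: profile 8-5-5-3-2 — obeys.
(e) /k ʀ n/: profile 1-7-5 — violates.
(f) /ɾ ŋ ɣ v p/: profile 7-5-4-4-1 — obeys.
(g) /n m v t q/: profile 5-5-4-1-1 — obeys.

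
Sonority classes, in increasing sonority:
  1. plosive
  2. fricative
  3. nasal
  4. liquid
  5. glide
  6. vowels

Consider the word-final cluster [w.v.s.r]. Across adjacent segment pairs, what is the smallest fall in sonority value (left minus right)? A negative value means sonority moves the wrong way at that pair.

-2

/w/ is a glide (sonority 5).
/v/ is a fricative (sonority 2).
/s/ is a fricative (sonority 2).
/r/ is a liquid (sonority 4).
/w/→/v/: change +3.
/v/→/s/: change +0.
/s/→/r/: change -2.
Minimum = -2.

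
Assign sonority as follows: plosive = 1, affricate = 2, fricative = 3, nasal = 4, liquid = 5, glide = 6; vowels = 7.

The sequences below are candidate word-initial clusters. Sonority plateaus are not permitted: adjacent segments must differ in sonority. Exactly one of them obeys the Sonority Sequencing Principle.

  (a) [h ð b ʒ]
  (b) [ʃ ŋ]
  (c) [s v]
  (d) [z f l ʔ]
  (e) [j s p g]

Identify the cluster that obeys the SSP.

(a) sonority 3-3-1-3: ill-formed.
(b) sonority 3-4: well-formed.
(c) sonority 3-3: ill-formed.
(d) sonority 3-3-5-1: ill-formed.
(e) sonority 6-3-1-1: ill-formed.

b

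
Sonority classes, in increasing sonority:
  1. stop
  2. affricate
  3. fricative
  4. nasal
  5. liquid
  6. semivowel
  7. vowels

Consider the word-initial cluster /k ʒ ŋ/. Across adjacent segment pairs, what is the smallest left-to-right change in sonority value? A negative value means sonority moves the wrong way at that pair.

/k/ is a stop (sonority 1).
/ʒ/ is a fricative (sonority 3).
/ŋ/ is a nasal (sonority 4).
/k/→/ʒ/: change +2.
/ʒ/→/ŋ/: change +1.
Minimum = 1.

1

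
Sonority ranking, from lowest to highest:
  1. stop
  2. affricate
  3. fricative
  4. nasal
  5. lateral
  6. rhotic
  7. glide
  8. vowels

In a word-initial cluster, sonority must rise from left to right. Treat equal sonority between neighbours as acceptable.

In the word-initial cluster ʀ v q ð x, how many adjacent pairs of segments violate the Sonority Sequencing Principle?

/ʀ/: rhotic = 6.
/v/: fricative = 3.
/q/: stop = 1.
/ð/: fricative = 3.
/x/: fricative = 3.
/ʀ/→/v/: 6→3 (does not rise) — violation.
/v/→/q/: 3→1 (does not rise) — violation.
/q/→/ð/: 1→3 (rises) — ok.
/ð/→/x/: 3→3 (plateau, allowed) — ok.

2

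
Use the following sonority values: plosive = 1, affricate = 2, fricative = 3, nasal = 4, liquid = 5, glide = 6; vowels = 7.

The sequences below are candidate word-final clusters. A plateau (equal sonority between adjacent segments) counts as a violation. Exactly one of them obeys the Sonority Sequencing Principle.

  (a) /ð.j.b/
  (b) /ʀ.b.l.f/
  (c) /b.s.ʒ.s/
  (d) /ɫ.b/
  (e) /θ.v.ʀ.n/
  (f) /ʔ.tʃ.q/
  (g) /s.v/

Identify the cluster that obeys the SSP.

(a) 3-6-1 → violates
(b) 5-1-5-3 → violates
(c) 1-3-3-3 → violates
(d) 5-1 → obeys
(e) 3-3-5-4 → violates
(f) 1-2-1 → violates
(g) 3-3 → violates

d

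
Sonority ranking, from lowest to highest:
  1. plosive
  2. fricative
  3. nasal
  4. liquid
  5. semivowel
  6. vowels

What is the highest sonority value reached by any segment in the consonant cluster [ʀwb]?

5

/ʀ/: liquid = 4.
/w/: semivowel = 5.
/b/: plosive = 1.
The maximum is 5.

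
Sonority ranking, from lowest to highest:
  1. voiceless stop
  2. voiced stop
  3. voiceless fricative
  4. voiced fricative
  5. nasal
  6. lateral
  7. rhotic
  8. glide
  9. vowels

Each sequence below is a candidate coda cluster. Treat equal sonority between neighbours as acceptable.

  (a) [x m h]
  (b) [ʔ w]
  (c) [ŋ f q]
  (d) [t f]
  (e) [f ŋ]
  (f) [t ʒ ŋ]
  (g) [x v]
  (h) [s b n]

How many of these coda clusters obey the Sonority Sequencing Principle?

1

(a) sonority 3-5-3: ill-formed.
(b) sonority 1-8: ill-formed.
(c) sonority 5-3-1: well-formed.
(d) sonority 1-3: ill-formed.
(e) sonority 3-5: ill-formed.
(f) sonority 1-4-5: ill-formed.
(g) sonority 3-4: ill-formed.
(h) sonority 3-2-5: ill-formed.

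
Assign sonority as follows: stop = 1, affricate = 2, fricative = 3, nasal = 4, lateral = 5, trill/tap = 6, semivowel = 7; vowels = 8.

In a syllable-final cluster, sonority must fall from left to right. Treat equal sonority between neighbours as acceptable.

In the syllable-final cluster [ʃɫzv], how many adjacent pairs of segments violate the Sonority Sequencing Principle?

/ʃ/: fricative = 3.
/ɫ/: lateral = 5.
/z/: fricative = 3.
/v/: fricative = 3.
/ʃ/→/ɫ/: 3→5 (does not fall) — violation.
/ɫ/→/z/: 5→3 (falls) — ok.
/z/→/v/: 3→3 (plateau, allowed) — ok.

1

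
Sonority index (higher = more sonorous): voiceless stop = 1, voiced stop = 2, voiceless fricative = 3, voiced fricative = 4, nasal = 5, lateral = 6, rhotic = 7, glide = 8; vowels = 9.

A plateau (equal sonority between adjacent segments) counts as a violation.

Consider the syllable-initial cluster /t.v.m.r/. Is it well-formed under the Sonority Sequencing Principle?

/t/ — voiceless stop, sonority 1.
/v/ — voiced fricative, sonority 4.
/m/ — nasal, sonority 5.
/r/ — rhotic, sonority 7.
The profile 1-4-5-7 strictly rises, so the syllable-initial cluster satisfies the SSP.

yes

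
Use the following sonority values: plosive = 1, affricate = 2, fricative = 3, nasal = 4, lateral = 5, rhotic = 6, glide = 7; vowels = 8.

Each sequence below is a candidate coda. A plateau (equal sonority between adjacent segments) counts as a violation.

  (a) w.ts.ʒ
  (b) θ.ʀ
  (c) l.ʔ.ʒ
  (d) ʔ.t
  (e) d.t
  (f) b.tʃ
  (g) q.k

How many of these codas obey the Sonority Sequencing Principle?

(a) w.ts.ʒ: profile 7-2-3 — violates.
(b) θ.ʀ: profile 3-6 — violates.
(c) l.ʔ.ʒ: profile 5-1-3 — violates.
(d) ʔ.t: profile 1-1 — violates.
(e) d.t: profile 1-1 — violates.
(f) b.tʃ: profile 1-2 — violates.
(g) q.k: profile 1-1 — violates.

0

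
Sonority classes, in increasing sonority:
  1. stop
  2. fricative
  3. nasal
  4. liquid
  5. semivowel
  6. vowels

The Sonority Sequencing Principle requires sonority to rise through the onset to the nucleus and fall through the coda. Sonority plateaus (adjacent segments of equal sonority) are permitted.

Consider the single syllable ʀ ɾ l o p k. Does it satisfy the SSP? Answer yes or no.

Onset: /ʀ/ is a liquid (sonority 4), /ɾ/ is a liquid (sonority 4), /l/ is a liquid (sonority 4); then the nucleus /o/ (sonority 6).
Onset profile 4-4-4-6 — rises to the nucleus.
Coda: /p/ is a stop (sonority 1), /k/ is a stop (sonority 1).
Coda profile 6-1-1 — falls from the nucleus.

yes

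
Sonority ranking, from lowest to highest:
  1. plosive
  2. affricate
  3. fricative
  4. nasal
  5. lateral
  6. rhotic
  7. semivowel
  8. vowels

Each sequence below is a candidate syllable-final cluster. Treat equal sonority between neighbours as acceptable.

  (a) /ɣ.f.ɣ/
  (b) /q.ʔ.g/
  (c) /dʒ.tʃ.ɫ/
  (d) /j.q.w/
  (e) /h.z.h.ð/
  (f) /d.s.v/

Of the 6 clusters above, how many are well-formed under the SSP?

3

(a) sonority 3-3-3: well-formed.
(b) sonority 1-1-1: well-formed.
(c) sonority 2-2-5: ill-formed.
(d) sonority 7-1-7: ill-formed.
(e) sonority 3-3-3-3: well-formed.
(f) sonority 1-3-3: ill-formed.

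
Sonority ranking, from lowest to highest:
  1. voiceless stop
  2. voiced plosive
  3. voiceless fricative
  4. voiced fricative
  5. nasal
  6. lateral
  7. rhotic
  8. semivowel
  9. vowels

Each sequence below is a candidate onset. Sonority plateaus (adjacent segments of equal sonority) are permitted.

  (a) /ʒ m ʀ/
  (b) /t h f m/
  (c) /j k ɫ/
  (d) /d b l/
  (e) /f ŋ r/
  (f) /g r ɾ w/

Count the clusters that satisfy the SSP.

(a) sonority 4-5-7: well-formed.
(b) sonority 1-3-3-5: well-formed.
(c) sonority 8-1-6: ill-formed.
(d) sonority 2-2-6: well-formed.
(e) sonority 3-5-7: well-formed.
(f) sonority 2-7-7-8: well-formed.

5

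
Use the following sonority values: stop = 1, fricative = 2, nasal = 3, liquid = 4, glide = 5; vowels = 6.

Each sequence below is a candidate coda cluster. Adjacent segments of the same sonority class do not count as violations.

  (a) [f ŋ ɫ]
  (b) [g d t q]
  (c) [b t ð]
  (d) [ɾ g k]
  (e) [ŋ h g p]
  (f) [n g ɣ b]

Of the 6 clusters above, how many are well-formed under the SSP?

(a) sonority 2-3-4: ill-formed.
(b) sonority 1-1-1-1: well-formed.
(c) sonority 1-1-2: ill-formed.
(d) sonority 4-1-1: well-formed.
(e) sonority 3-2-1-1: well-formed.
(f) sonority 3-1-2-1: ill-formed.

3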